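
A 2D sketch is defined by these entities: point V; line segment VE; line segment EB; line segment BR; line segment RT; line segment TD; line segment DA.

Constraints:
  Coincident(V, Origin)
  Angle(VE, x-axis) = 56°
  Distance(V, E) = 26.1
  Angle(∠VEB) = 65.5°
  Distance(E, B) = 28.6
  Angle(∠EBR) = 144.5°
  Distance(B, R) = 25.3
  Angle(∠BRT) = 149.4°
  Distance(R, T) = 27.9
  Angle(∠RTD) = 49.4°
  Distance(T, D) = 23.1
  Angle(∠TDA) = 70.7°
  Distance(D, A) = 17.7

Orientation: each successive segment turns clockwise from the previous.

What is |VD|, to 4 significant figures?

29.25

V is at the origin; VE runs at 56.0° with length 26.1, so E = (14.59, 21.64). ∠VEB = 65.5° gives EB at -58.50° from the x-axis; with |EB| = 28.6, B = (29.54, -2.748). ∠EBR = 144.5° gives BR at -94.00° from the x-axis; with |BR| = 25.3, R = (27.77, -27.99). ∠BRT = 149.4° gives RT at -124.6° from the x-axis; with |RT| = 27.9, T = (11.93, -50.95). ∠RTD = 49.4° gives TD at 104.8° from the x-axis; with |TD| = 23.1, D = (6.030, -28.62). Then |VD| = |D − V| = 29.25.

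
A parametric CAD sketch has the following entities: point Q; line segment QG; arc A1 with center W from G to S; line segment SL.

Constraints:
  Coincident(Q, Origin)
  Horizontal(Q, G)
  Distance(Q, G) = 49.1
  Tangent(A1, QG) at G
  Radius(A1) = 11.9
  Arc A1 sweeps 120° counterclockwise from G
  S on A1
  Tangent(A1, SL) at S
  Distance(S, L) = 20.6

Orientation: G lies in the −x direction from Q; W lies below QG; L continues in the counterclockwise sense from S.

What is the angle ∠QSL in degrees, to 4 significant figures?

76.72°

Q is at the origin; Q and G share the same y with |QG| = 49.1 and G on the −x side, so G = (-49.10, 0.000). A1 meets QG tangentially, so WG is at right angles to QG, so W = G + (0, -11.9) = (-49.10, -11.90). On A1, G sits at bearing 90° from W; a 120° counterclockwise sweep puts S at bearing 210°, so S = W + 11.9·(cos 210°, sin 210°) = (-59.41, -17.85). Since A1 is tangent to SL there, WS ⟂ SL, so SL runs along (−sin 210°, cos 210°); with |SL| = 20.6, L = (-49.11, -35.69). Then cos ∠QSL = SQ·SL / (|SQ||SL|), giving 76.72°.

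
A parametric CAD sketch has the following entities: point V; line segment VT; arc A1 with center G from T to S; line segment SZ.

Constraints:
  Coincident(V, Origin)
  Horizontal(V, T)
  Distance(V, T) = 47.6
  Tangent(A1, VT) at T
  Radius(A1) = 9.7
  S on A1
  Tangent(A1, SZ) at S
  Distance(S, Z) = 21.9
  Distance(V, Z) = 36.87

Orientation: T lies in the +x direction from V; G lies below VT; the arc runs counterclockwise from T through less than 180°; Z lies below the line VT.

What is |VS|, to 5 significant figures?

39.511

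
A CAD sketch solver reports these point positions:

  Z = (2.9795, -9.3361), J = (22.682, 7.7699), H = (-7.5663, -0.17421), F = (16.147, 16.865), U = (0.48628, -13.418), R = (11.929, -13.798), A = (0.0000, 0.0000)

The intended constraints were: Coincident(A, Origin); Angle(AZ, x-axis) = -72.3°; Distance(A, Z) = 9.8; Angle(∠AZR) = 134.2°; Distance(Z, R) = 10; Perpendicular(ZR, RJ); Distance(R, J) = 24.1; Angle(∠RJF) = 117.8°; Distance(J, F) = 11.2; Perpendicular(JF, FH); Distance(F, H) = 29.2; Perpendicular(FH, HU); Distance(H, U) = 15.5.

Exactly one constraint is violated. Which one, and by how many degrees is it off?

Perpendicular(FH, HU) — off by 4.40°.

A = (0.00, 0.00) ✓; AZ at -72.30° ✓; |AZ| = 9.800 ✓; ∠AZR = 134.2° ✓; |ZR| = 10.00 ✓; ∠(ZR, RJ) = 90.00° ✓; |RJ| = 24.10 ✓; ∠RJF = 117.8° ✓; |JF| = 11.20 ✓; ∠(JF, FH) = 90.00° ✓; |FH| = 29.20 ✓; ∠(FH, HU) = 85.60° ✗; |HU| = 15.50 ✓.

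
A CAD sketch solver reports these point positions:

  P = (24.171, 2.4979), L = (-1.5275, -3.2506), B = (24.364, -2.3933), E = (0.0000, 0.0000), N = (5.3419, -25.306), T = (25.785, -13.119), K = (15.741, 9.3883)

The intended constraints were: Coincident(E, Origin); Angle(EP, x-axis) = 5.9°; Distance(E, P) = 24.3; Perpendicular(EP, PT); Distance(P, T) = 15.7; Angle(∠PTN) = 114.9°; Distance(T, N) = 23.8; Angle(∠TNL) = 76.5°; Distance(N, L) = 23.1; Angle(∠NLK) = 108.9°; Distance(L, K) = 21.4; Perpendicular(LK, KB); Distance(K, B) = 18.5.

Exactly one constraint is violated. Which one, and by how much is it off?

Distance(K, B) = 18.5 — off by 3.90.

E = (0.00, 0.00) ✓; EP at 5.900° ✓; |EP| = 24.30 ✓; ∠(EP, PT) = 90.00° ✓; |PT| = 15.70 ✓; ∠PTN = 114.9° ✓; |TN| = 23.80 ✓; ∠TNL = 76.50° ✓; |NL| = 23.10 ✓; ∠NLK = 108.9° ✓; |LK| = 21.40 ✓; ∠(LK, KB) = 90.00° ✓; |KB| = 14.60 ✗.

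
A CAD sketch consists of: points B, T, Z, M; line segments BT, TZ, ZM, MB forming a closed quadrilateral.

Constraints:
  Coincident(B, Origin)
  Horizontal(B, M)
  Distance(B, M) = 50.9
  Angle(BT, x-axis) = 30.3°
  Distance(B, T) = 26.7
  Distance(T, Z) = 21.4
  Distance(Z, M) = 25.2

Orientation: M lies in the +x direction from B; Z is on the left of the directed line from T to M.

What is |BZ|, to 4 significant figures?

48.09

B is at the origin; BM is horizontal with |BM| = 50.9 and M in +x, so M = (50.9, 0). BT runs at 30.3° with |BT| = 26.7, so T = (23.05, 13.47). Z is determined by |TZ| = 21.4 and |ZM| = 25.2 together: it lies at the intersection of circle(T, 21.4) and circle(M, 25.2). With |TM| = 30.93, the foot of the radical line on TM is 12.61 from T and the perpendicular offset is √(21.4² − 12.61²) = 17.29. Taking the left-of-TM solution: Z = (41.93, 23.55).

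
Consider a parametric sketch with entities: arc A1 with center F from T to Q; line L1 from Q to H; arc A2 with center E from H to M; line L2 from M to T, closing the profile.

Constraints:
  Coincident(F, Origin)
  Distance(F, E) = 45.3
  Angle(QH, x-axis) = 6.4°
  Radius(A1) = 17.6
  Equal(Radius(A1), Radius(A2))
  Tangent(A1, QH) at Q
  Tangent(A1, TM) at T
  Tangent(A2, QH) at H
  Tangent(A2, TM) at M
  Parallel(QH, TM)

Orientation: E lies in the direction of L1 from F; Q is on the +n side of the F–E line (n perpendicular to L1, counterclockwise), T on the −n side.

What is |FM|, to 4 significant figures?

48.60

Tangency of A1 to both parallel lines with radius 17.6 puts Q and T at F ± 17.6·n: Q = (-1.962, 17.49), T = (1.962, -17.49). Equal radii place H and M the same way about E: H = E + 17.6·n = (43.06, 22.54), M = E − 17.6·n = (46.98, -12.44). Then |FM| = |M − F| = 48.60.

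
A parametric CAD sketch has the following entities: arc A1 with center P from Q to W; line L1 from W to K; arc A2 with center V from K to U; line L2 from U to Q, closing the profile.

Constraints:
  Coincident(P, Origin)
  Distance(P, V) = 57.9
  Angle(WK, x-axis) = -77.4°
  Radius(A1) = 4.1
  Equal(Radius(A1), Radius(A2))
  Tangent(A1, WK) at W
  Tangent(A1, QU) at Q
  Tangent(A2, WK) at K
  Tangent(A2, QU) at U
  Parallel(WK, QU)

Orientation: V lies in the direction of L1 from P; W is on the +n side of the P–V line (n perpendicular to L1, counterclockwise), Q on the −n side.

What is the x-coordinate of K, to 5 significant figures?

16.632

Tangency of A1 to both parallel lines with radius 4.1 puts W and Q at P ± 4.1·n: W = (4.0013, 0.89439), Q = (-4.0013, -0.89439). Equal radii place K and U the same way about V: K = V + 4.1·n = (16.632, -55.611), U = V − 4.1·n = (8.6292, -57.400). So K.x = 16.632.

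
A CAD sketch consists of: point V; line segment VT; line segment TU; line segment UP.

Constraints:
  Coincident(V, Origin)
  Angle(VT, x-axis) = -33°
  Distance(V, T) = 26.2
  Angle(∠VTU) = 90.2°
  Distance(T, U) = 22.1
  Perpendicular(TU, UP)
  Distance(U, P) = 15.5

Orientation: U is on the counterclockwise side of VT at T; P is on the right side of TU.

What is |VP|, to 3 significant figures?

47.2

V is at the origin; VT runs at -33.0° with length 26.2, so T = 26.2·(cos -33.0°, sin -33.0°) = (22.0, -14.3). ∠VTU = 90.2°, so TU runs at -33.0° + (180° − 90.2°) = 56.8° from the x-axis; with |TU| = 22.1, U = T + 22.1·(cos 56.8°, sin 56.8°) = (34.1, 4.22). The perpendicularity gives UP at right angles to TU; with |UP| = 15.5 on the right of TU, P = U + 15.5·(0.837, -0.548) = (47.0, -4.26). Then |VP| = |P − V| = 47.2.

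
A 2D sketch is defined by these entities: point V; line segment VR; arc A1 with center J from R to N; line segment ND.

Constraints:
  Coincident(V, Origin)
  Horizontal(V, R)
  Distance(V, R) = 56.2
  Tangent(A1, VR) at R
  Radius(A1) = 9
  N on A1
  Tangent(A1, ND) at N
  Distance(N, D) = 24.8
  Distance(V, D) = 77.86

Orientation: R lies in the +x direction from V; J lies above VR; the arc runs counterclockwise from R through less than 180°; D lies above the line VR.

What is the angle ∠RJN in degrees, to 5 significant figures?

73.960°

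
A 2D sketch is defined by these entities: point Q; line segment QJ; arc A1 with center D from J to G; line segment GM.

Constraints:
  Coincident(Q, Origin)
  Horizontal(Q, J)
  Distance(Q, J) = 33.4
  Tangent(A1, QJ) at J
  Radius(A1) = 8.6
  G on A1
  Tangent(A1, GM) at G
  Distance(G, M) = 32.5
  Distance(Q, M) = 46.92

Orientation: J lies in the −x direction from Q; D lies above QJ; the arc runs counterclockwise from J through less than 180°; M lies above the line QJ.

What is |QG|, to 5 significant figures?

26.134

Checks: |DG| = 8.600 ✓; ∠(DG, GM) = 90.00° ✓; |GM| = 32.50 ✓; |QM| = 46.92 ✓.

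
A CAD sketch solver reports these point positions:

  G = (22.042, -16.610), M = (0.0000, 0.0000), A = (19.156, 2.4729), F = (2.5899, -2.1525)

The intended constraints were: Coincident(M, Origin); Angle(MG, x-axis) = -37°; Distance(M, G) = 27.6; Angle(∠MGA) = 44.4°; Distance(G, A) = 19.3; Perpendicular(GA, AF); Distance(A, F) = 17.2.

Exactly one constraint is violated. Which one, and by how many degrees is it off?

Perpendicular(GA, AF) — off by 7.00°.

M = (0.00, 0.00) ✓; MG at -37.00° ✓; |MG| = 27.60 ✓; ∠MGA = 44.40° ✓; |GA| = 19.30 ✓; ∠(GA, AF) = 97.00° ✗; |AF| = 17.20 ✓.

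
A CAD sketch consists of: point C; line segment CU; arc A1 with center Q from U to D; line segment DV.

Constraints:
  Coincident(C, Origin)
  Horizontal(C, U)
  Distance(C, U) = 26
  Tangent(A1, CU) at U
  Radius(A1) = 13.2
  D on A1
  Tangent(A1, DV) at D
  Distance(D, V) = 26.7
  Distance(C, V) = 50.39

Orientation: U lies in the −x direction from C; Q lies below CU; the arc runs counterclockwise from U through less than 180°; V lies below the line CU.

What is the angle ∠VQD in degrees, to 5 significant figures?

63.693°

Checks: |CU| = 26.00 ✓; |QD| = 13.20 ✓; ∠(QD, DV) = 90.00° ✓; |DV| = 26.70 ✓; |CV| = 50.39 ✓.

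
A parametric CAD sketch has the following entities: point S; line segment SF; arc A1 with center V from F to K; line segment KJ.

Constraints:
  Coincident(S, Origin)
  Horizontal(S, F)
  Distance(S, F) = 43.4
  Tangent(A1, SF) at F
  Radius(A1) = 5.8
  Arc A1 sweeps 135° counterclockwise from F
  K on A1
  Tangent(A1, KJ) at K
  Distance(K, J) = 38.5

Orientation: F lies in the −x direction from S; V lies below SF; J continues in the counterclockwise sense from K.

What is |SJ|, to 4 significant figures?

42.30

On A1, F sits at bearing 90° from V; a 135° counterclockwise sweep puts K at bearing 225°, so K = V + 5.8·(cos 225°, sin 225°) = (-47.50, -9.901). The tangent condition forces VK to be normal to KJ, so KJ runs along (−sin 225°, cos 225°); with |KJ| = 38.5, J = (-20.28, -37.12). Then |SJ| = |J − S| = 42.30.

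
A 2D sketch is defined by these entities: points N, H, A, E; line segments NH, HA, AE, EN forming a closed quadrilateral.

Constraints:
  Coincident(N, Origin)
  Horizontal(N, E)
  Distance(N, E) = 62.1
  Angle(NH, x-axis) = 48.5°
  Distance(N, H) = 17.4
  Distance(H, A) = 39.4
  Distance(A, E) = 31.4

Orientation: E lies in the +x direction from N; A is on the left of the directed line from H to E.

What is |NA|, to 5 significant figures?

55.554

Checks: NH at 48.50° ✓; |HA| = 39.40 ✓; |AE| = 31.40 ✓.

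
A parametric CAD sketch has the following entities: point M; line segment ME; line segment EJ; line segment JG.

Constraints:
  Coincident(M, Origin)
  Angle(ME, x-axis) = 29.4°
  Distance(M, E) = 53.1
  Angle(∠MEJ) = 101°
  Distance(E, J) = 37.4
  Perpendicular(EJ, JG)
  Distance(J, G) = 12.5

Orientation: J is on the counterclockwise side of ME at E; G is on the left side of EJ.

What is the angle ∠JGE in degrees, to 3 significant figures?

71.5°

M is at the origin; ME runs at 29.4° with length 53.1, so E = 53.1·(cos 29.4°, sin 29.4°) = (46.3, 26.1). ∠MEJ = 101.0°, so EJ runs at 29.4° + (180° − 101.0°) = 108° from the x-axis; with |EJ| = 37.4, J = E + 37.4·(cos 108°, sin 108°) = (34.5, 61.6). EJ ⟂ JG; with |JG| = 12.5 on the left of EJ, G = J + 12.5·(-0.949, -0.316) = (22.6, 57.6). Then cos ∠JGE = GJ·GE / (|GJ||GE|), giving 71.5°.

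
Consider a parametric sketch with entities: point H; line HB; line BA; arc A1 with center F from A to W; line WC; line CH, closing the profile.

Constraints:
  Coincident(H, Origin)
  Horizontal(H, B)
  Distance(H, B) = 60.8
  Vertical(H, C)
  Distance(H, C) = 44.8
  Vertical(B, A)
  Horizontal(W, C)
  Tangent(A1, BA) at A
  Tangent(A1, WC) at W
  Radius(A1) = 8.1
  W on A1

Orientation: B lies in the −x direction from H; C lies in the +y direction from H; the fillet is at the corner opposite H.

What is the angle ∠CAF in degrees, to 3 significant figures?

7.59°

The virtual corner opposite H is at (-60.8, 44.8). A1 meets BA tangentially, so FA is at right angles to BA and tangency of A1 to WC means the radius FW is perpendicular to WC, with radius 8.1, so the center F sits 8.1 in from both sides at F = (-52.7, 36.7). That places the tangent points at A = (-60.8, 36.7) on BA and W = (-52.7, 44.8) on WC. Then cos ∠CAF = AC·AF / (|AC||AF|), giving 7.59°.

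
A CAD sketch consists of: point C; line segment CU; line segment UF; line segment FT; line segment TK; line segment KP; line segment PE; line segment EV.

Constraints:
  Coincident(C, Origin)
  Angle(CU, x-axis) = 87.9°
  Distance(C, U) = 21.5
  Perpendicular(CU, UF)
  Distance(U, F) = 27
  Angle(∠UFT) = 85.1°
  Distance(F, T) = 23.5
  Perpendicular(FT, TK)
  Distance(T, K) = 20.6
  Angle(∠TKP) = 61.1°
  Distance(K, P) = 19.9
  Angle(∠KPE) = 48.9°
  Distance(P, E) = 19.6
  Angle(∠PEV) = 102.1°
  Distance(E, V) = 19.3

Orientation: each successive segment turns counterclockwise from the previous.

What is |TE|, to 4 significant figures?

4.394

C is at the origin; CU runs at 87.9° with length 21.5, so U = (0.7878, 21.49). CU is perpendicular to UF, so UF runs at 177.9°; with |UF| = 27.0, F = (-26.19, 22.47). ∠UFT = 85.1° gives FT at -87.20° from the x-axis; with |FT| = 23.5, T = (-25.05, -0.9970). FT ⟂ TK, so TK runs at 2.800°; with |TK| = 20.6, K = (-4.471, 0.009302). ∠TKP = 61.1° gives KP at 121.7° from the x-axis; with |KP| = 19.9, P = (-14.93, 16.94). ∠KPE = 48.9° gives PE at -107.2° from the x-axis; with |PE| = 19.6, E = (-20.72, -1.783). Then |TE| = |E − T| = 4.394.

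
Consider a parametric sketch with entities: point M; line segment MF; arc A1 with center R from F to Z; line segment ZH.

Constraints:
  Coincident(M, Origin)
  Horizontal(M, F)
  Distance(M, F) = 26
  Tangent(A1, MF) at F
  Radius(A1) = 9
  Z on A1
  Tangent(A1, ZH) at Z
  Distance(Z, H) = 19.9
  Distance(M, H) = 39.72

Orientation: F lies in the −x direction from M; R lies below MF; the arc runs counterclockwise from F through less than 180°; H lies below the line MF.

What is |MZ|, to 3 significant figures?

36.5

Checks: M.y = 0.00, F.y = 0.00 ✓; |RZ| = 9.000 ✓; ∠(RZ, ZH) = 90.00° ✓; |ZH| = 19.90 ✓; |MH| = 39.72 ✓.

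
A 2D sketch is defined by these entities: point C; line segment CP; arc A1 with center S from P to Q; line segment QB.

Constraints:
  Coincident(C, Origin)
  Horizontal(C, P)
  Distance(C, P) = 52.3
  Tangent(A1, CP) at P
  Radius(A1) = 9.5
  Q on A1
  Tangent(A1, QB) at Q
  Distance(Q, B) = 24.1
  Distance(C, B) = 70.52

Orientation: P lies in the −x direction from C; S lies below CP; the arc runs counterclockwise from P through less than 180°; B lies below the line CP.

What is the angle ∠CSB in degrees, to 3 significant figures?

122°

C is at the origin; CP is horizontal with |CP| = 52.3 and P on the −x side, so P = (-52.3, 0.00). The tangent condition forces SP to be normal to CP, so S = P + (0, -9.5) = (-52.3, -9.50). Since SQ ⟂ QB (tangency), |SB| = √(9.5² + 24.1²) = 25.9 regardless of where Q sits on A1. So B lies on both circle(C, 70.52) and circle(S, 25.9); the below-CP intersection is B = (-62.1, -33.5). Q is the foot of the tangent from B: Q = (-61.8, -9.40).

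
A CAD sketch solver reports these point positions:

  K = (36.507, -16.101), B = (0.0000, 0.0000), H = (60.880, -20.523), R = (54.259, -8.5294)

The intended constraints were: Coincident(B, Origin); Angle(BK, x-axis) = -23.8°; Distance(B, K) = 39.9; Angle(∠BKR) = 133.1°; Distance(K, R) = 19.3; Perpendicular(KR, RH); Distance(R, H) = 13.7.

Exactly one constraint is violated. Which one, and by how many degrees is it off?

Perpendicular(KR, RH) — off by 5.80°.

B = (0.00, 0.00) ✓; BK at -23.80° ✓; |BK| = 39.90 ✓; ∠BKR = 133.1° ✓; |KR| = 19.30 ✓; ∠(KR, RH) = 84.20° ✗; |RH| = 13.70 ✓.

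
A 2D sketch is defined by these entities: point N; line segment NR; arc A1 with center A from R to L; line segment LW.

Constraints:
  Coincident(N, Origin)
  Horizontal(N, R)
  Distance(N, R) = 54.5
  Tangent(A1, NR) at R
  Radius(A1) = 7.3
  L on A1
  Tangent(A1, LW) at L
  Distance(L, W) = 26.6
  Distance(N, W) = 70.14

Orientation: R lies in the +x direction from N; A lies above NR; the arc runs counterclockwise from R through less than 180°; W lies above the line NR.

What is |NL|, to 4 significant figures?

62.24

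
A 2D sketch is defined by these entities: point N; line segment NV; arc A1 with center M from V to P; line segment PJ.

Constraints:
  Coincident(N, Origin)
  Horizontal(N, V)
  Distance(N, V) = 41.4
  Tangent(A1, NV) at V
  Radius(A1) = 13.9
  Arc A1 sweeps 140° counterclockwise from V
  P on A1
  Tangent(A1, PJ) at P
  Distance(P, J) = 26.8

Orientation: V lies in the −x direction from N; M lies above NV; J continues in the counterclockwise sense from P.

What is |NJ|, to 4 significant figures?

67.48

N is at the origin; N and V share the same y with |NV| = 41.4 and V on the −x side, so V = (-41.40, 0.000). Since A1 is tangent to NV there, MV ⟂ NV, so M = V + (0, 13.9) = (-41.40, 13.90). On A1, V sits at bearing -90° from M; a 140° counterclockwise sweep puts P at bearing 50°, so P = M + 13.9·(cos 50°, sin 50°) = (-32.47, 24.55). Since A1 is tangent to PJ there, MP ⟂ PJ, so PJ runs along (−sin 50°, cos 50°); with |PJ| = 26.8, J = (-53.00, 41.77). Then |NJ| = |J − N| = 67.48.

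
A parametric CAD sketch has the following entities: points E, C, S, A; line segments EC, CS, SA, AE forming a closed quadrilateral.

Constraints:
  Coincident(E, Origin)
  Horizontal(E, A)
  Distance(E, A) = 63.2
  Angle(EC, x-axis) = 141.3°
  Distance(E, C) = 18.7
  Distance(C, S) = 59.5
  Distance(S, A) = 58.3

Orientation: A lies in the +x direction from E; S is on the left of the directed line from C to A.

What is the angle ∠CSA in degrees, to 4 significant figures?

83.79°

E is at the origin; EA is horizontal with |EA| = 63.2 and A in +x, so A = (63.2, 0). EC runs at 141.3° with |EC| = 18.7, so C = (-14.59, 11.69). S is determined by |CS| = 59.5 and |SA| = 58.3 together: it lies at the intersection of circle(C, 59.5) and circle(A, 58.3). With |CA| = 78.67, the foot of the radical line on CA is 40.23 from C and the perpendicular offset is √(59.5² − 40.23²) = 43.84. Taking the left-of-CA solution: S = (31.71, 49.06).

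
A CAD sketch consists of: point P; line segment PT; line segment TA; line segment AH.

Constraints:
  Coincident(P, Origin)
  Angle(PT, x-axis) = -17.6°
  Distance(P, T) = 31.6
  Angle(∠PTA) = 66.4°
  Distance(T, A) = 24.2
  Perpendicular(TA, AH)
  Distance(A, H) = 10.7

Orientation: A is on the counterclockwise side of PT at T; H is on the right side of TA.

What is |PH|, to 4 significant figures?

41.30

P is at the origin; PT runs at -17.6° with length 31.6, so T = 31.6·(cos -17.6°, sin -17.6°) = (30.12, -9.555). ∠PTA = 66.4°, so TA runs at -17.6° + (180° − 66.4°) = 96.00° from the x-axis; with |TA| = 24.2, A = T + 24.2·(cos 96.00°, sin 96.00°) = (27.59, 14.51). TA is perpendicular to AH; with |AH| = 10.7 on the right of TA, H = A + 10.7·(0.9945, 0.1045) = (38.23, 15.63). Then |PH| = |H − P| = 41.30.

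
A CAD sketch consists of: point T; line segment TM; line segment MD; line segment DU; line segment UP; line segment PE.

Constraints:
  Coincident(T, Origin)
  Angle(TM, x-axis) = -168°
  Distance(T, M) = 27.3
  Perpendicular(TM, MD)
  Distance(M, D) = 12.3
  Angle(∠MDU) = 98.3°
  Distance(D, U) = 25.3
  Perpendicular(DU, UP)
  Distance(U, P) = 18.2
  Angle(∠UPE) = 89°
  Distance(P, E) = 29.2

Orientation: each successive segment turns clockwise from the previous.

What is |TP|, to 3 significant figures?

2.09

∠MDU = 98.3° gives DU at 20.3° from the x-axis; with |DU| = 25.3, U = (-5.53, 15.1). DU is perpendicular to UP, so UP runs at -69.7°; with |UP| = 18.2, P = (0.782, -1.94). Then |TP| = |P − T| = 2.09.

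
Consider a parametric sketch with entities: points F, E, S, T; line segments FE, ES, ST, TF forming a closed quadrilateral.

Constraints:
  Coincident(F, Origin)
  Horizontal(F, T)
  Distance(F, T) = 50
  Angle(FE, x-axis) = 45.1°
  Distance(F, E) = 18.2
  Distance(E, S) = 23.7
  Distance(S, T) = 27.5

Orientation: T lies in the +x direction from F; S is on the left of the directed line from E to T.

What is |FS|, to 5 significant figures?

41.228

Checks: |ES| = 23.70 ✓; |ST| = 27.50 ✓.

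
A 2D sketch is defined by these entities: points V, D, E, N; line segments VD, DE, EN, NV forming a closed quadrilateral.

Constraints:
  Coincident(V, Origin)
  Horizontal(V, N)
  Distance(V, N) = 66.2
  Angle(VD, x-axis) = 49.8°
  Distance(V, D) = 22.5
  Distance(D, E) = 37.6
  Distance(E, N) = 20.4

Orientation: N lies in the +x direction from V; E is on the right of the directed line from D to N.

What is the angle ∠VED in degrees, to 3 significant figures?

28.9°

V is at the origin; VN is horizontal with |VN| = 66.2 and N in +x, so N = (66.2, 0). VD runs at 49.8° with |VD| = 22.5, so D = (14.5, 17.2). E is determined by |DE| = 37.6 and |EN| = 20.4 together: it lies at the intersection of circle(D, 37.6) and circle(N, 20.4). With |DN| = 54.5, the foot of the radical line on DN is 36.4 from D and the perpendicular offset is √(37.6² − 36.4²) = 9.47. Taking the right-of-DN solution: E = (46.1, -3.28).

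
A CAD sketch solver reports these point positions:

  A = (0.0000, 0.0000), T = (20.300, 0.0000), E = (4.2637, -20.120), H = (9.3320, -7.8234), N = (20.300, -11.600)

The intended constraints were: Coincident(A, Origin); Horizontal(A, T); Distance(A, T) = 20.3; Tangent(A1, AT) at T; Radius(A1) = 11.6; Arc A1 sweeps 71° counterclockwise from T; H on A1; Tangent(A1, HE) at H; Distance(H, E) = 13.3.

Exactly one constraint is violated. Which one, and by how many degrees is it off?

Tangent(A1, HE) at H — off by 3.40°.

A = (0.00, 0.00) ✓; A.y = 0.00, T.y = 0.00 ✓; |AT| = 20.30 ✓; ∠(NT, TA) = 90.00° ✓; |NT| = 11.60 ✓; bearing(N→H) − bearing(N→T) = 71.00° ✓; |NH| = 11.60 ✓; ∠(NH, HE) = 93.40° ✗; |HE| = 13.30 ✓.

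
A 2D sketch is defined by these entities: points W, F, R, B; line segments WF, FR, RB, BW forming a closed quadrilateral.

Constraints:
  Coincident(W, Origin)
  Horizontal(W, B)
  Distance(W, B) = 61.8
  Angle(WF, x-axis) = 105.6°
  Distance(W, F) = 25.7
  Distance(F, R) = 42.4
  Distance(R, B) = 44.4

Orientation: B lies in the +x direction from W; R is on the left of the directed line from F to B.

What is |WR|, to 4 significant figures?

48.87

Checks: |FR| = 42.40 ✓; |RB| = 44.40 ✓.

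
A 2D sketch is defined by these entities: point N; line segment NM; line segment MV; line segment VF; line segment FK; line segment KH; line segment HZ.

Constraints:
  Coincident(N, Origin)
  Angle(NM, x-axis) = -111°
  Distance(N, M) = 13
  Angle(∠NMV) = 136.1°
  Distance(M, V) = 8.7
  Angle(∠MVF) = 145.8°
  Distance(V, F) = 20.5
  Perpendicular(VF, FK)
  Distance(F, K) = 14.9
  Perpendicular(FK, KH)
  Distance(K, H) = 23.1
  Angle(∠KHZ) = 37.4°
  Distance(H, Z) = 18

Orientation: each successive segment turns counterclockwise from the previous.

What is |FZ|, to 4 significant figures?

9.653

N is at the origin; NM runs at -111.0° with length 13.0, so M = (-4.659, -12.14). ∠NMV = 136.1° gives MV at -67.10° from the x-axis; with |MV| = 8.7, V = (-1.273, -20.15). ∠MVF = 145.8° gives VF at -32.90° from the x-axis; with |VF| = 20.5, F = (15.94, -31.29). VF is perpendicular to FK, so FK runs at 57.10°; with |FK| = 14.9, K = (24.03, -18.78). The perpendicularity gives KH at right angles to FK, so KH runs at 147.1°; with |KH| = 23.1, H = (4.637, -6.228). ∠KHZ = 37.4° gives HZ at -70.30° from the x-axis; with |HZ| = 18.0, Z = (10.70, -23.17). Then |FZ| = |Z − F| = 9.653.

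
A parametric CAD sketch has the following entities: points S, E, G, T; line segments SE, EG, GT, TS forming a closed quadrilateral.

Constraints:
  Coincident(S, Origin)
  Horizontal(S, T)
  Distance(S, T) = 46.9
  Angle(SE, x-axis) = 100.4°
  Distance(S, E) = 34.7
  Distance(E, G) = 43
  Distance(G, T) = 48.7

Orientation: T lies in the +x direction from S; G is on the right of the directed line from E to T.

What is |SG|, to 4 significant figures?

8.615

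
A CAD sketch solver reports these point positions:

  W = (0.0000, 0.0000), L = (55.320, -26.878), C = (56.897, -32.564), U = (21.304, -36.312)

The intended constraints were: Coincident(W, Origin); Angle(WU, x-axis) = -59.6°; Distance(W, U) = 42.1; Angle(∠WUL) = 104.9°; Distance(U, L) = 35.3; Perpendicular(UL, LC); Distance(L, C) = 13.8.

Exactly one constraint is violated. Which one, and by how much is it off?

Distance(L, C) = 13.8 — off by 7.90.

W = (0.00, 0.00) ✓; WU at -59.60° ✓; |WU| = 42.10 ✓; ∠WUL = 104.9° ✓; |UL| = 35.30 ✓; ∠(UL, LC) = 90.00° ✓; |LC| = 5.901 ✗.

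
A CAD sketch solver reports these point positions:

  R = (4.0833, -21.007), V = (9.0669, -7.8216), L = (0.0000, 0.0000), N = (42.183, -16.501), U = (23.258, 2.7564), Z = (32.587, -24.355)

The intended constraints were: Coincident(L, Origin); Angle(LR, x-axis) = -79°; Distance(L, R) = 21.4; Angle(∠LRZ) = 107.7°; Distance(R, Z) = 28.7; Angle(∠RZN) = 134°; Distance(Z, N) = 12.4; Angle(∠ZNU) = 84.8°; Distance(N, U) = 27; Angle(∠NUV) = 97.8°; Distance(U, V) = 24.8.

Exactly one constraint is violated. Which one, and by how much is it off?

Distance(U, V) = 24.8 — off by 7.10.

L = (0.00, 0.00) ✓; LR at -79.00° ✓; |LR| = 21.40 ✓; ∠LRZ = 107.7° ✓; |RZ| = 28.70 ✓; ∠RZN = 134.0° ✓; |ZN| = 12.40 ✓; ∠ZNU = 84.80° ✓; |NU| = 27.00 ✓; ∠NUV = 97.80° ✓; |UV| = 17.70 ✗.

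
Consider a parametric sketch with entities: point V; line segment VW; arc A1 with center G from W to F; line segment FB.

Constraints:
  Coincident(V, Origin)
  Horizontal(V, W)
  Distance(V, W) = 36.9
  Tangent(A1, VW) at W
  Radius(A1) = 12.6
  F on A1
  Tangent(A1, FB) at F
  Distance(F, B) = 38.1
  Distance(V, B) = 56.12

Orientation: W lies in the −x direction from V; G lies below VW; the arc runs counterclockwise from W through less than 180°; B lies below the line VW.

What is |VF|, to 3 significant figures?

51.1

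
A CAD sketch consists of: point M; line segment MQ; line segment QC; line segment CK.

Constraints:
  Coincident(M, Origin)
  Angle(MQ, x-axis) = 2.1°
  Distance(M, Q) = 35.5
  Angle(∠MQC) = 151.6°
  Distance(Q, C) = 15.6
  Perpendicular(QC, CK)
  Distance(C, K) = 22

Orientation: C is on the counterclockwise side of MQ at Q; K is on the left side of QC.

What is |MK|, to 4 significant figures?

47.11

M is at the origin; MQ runs at 2.1° with length 35.5, so Q = 35.5·(cos 2.1°, sin 2.1°) = (35.48, 1.301). ∠MQC = 151.6°, so QC runs at 2.1° + (180° − 151.6°) = 30.50° from the x-axis; with |QC| = 15.6, C = Q + 15.6·(cos 30.50°, sin 30.50°) = (48.92, 9.218). QC is perpendicular to CK; with |CK| = 22.0 on the left of QC, K = C + 22.0·(-0.5075, 0.8616) = (37.75, 28.17). Then |MK| = |K − M| = 47.11.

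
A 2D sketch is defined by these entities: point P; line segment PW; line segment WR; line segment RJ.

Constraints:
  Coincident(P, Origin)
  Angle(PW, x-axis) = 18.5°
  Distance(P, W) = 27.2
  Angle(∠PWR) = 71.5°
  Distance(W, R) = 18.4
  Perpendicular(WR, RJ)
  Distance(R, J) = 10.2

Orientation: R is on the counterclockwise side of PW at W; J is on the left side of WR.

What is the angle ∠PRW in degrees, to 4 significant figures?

69.26°

P is at the origin; PW runs at 18.5° with length 27.2, so W = 27.2·(cos 18.5°, sin 18.5°) = (25.79, 8.631). ∠PWR = 71.5°, so WR runs at 18.5° + (180° − 71.5°) = 127.0° from the x-axis; with |WR| = 18.4, R = W + 18.4·(cos 127.0°, sin 127.0°) = (14.72, 23.33). Then cos ∠PRW = RP·RW / (|RP||RW|), giving 69.26°.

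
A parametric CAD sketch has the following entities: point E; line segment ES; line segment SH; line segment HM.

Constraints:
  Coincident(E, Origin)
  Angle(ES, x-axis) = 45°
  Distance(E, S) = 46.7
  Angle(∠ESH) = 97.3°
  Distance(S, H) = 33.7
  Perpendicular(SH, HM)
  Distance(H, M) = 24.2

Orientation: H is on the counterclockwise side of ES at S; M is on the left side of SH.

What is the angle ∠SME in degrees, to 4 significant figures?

64.85°

∠ESH = 97.3°, so SH runs at 45.0° + (180° − 97.3°) = 127.7° from the x-axis; with |SH| = 33.7, H = S + 33.7·(cos 127.7°, sin 127.7°) = (12.41, 59.69). SH is perpendicular to HM; with |HM| = 24.2 on the left of SH, M = H + 24.2·(-0.7912, -0.6115) = (-6.734, 44.89). Then cos ∠SME = MS·ME / (|MS||ME|), giving 64.85°.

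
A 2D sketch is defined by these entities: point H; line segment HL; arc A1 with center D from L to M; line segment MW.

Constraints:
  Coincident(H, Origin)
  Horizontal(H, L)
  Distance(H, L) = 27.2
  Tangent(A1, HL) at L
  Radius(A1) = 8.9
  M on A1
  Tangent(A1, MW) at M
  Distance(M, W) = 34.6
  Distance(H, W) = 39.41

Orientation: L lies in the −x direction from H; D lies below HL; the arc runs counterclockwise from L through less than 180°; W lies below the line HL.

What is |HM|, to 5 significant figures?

36.610

H is at the origin; HL is horizontal with |HL| = 27.2 and L on the −x side, so L = (-27.200, 0.0000). A1 meets HL tangentially, so DL is at right angles to HL, so D = L + (0, -8.9) = (-27.200, -8.9000). Since DM ⟂ MW (tangency), |DW| = √(8.9² + 34.6²) = 35.726 regardless of where M sits on A1. So W lies on both circle(H, 39.41) and circle(D, 35.726); the below-HL intersection is W = (-7.4833, -38.693). M is the foot of the tangent from W: M = (-33.164, -15.506).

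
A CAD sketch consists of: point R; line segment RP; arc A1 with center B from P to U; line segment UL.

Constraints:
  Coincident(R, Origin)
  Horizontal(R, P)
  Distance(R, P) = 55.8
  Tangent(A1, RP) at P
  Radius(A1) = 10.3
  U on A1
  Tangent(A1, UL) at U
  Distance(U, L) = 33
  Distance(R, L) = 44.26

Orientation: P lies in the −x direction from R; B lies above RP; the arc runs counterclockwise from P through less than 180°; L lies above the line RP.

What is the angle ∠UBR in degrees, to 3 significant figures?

21.4°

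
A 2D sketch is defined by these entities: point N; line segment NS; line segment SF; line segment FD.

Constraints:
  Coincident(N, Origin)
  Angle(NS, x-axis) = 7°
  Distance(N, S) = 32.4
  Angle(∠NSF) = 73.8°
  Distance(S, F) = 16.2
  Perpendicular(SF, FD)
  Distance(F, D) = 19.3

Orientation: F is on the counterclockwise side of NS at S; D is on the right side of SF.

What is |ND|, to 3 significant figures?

50.9

∠NSF = 73.8°, so SF runs at 7.0° + (180° − 73.8°) = 113° from the x-axis; with |SF| = 16.2, F = S + 16.2·(cos 113°, sin 113°) = (25.8, 18.8). The perpendicularity gives FD at right angles to SF; with |FD| = 19.3 on the right of SF, D = F + 19.3·(0.919, 0.394) = (43.5, 26.4). Then |ND| = |D − N| = 50.9.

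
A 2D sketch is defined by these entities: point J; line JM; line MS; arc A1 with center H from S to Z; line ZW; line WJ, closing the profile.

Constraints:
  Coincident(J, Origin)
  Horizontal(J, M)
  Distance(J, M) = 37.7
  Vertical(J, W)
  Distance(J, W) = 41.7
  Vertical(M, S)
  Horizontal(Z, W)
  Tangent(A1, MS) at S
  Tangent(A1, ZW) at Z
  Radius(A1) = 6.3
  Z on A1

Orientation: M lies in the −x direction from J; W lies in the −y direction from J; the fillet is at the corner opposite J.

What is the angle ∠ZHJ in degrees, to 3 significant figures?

138°

J is at the origin; J and M share the same y with |JM| = 37.7 and M on the −x side, so M = (-37.7, 0.00). JW is vertical with |JW| = 41.7 and W on the −y side, so W = (0.00, -41.7). The virtual corner opposite J is at (-37.7, -41.7). The tangent condition forces HS to be normal to MS and tangency of A1 to ZW means the radius HZ is perpendicular to ZW, with radius 6.3, so the center H sits 6.3 in from both sides at H = (-31.4, -35.4). That places the tangent points at S = (-37.7, -35.4) on MS and Z = (-31.4, -41.7) on ZW. Then cos ∠ZHJ = HZ·HJ / (|HZ||HJ|), giving 138°.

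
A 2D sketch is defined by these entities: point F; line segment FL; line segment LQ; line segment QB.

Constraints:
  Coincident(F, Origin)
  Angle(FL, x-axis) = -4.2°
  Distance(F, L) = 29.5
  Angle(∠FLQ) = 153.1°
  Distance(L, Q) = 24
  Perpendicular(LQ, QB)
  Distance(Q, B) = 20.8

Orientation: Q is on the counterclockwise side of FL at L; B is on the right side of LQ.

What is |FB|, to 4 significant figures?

60.80

F is at the origin; FL runs at -4.2° with length 29.5, so L = 29.5·(cos -4.2°, sin -4.2°) = (29.42, -2.161). ∠FLQ = 153.1°, so LQ runs at -4.2° + (180° − 153.1°) = 22.70° from the x-axis; with |LQ| = 24.0, Q = L + 24.0·(cos 22.70°, sin 22.70°) = (51.56, 7.101). The perpendicularity gives QB at right angles to LQ; with |QB| = 20.8 on the right of LQ, B = Q + 20.8·(0.3859, -0.9225) = (59.59, -12.09). Then |FB| = |B − F| = 60.80.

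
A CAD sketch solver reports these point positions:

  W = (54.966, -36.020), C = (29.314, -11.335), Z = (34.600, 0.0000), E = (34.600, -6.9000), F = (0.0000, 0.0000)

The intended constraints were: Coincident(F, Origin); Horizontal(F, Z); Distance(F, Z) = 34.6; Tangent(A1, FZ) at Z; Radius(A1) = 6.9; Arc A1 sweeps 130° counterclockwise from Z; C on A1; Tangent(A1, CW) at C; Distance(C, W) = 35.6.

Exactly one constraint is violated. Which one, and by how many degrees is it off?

Tangent(A1, CW) at C — off by 6.10°.

F = (0.00, 0.00) ✓; F.y = 0.00, Z.y = 0.00 ✓; |FZ| = 34.60 ✓; ∠(EZ, ZF) = 90.00° ✓; |EZ| = 6.900 ✓; bearing(E→C) − bearing(E→Z) = 130.0° ✓; |EC| = 6.900 ✓; ∠(EC, CW) = 83.90° ✗; |CW| = 35.60 ✓.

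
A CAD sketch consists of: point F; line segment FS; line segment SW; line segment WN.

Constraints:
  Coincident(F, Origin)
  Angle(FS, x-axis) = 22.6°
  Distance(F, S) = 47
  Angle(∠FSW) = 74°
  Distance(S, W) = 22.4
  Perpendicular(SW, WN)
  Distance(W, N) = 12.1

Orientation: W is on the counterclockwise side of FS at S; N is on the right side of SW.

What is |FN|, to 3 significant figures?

58.1

∠FSW = 74.0°, so SW runs at 22.6° + (180° − 74.0°) = 129° from the x-axis; with |SW| = 22.4, W = S + 22.4·(cos 129°, sin 129°) = (29.4, 35.6). SW ⟂ WN; with |WN| = 12.1 on the right of SW, N = W + 12.1·(0.782, 0.624) = (38.9, 43.1). Then |FN| = |N − F| = 58.1.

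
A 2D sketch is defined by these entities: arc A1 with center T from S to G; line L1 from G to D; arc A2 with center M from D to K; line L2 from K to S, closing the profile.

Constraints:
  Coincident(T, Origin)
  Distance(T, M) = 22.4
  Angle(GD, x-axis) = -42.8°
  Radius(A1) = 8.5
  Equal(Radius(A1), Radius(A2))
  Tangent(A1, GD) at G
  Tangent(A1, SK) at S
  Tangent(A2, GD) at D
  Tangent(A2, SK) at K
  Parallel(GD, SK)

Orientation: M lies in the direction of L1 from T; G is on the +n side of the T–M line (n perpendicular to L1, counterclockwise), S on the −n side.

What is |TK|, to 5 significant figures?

23.959

The slot axis is L1's direction at -42.8°, so u = (cos -42.8°, sin -42.8°) = (0.73373, -0.67944) and n = (−sin -42.8°, cos -42.8°) = (0.67944, 0.73373). T is at the origin and M lies 22.4 along u from T, so M = 22.4·u = (16.436, -15.219). Tangency of A1 to both parallel lines with radius 8.5 puts G and S at T ± 8.5·n: G = (5.7753, 6.2367), S = (-5.7753, -6.2367). Equal radii place D and K the same way about M: D = M + 8.5·n = (22.211, -8.9828), K = M − 8.5·n = (10.660, -21.456). Then |TK| = |K − T| = 23.959.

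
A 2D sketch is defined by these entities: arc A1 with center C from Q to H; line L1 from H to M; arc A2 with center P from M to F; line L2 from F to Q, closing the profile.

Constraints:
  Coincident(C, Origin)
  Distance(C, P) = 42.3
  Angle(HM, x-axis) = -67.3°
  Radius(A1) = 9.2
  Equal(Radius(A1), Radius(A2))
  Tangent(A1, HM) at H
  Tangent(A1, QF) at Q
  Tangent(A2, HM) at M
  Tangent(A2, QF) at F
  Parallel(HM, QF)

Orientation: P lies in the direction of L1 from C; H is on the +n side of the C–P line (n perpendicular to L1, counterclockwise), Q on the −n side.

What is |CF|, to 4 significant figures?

43.29

The slot axis is L1's direction at -67.3°, so u = (cos -67.3°, sin -67.3°) = (0.3859, -0.9225) and n = (−sin -67.3°, cos -67.3°) = (0.9225, 0.3859). C is at the origin and P lies 42.3 along u from C, so P = 42.3·u = (16.32, -39.02). Tangency of A1 to both parallel lines with radius 9.2 puts H and Q at C ± 9.2·n: H = (8.487, 3.550), Q = (-8.487, -3.550). Equal radii place M and F the same way about P: M = P + 9.2·n = (24.81, -35.47), F = P − 9.2·n = (7.836, -42.57). Then |CF| = |F − C| = 43.29.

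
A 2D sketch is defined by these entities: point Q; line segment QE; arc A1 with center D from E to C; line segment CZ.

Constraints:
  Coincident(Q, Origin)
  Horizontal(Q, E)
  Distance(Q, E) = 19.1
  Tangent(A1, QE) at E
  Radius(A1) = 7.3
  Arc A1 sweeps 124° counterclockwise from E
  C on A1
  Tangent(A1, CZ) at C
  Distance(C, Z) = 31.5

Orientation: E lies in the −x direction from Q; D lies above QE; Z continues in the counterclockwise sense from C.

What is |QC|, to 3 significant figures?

17.3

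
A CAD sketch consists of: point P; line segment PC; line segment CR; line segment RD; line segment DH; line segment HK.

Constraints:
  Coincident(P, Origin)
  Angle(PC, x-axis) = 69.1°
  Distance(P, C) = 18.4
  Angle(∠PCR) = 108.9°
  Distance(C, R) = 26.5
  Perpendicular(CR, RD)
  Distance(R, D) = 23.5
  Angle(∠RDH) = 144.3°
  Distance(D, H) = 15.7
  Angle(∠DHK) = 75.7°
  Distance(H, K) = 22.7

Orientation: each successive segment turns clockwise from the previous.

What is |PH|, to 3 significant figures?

30.0

P is at the origin; PC runs at 69.1° with length 18.4, so C = (6.56, 17.2). ∠PCR = 108.9° gives CR at -2.00° from the x-axis; with |CR| = 26.5, R = (33.0, 16.3). CR ⟂ RD, so RD runs at -92.0°; with |RD| = 23.5, D = (32.2, -7.22). ∠RDH = 144.3° gives DH at -128° from the x-axis; with |DH| = 15.7, H = (22.6, -19.6). Then |PH| = |H − P| = 30.0.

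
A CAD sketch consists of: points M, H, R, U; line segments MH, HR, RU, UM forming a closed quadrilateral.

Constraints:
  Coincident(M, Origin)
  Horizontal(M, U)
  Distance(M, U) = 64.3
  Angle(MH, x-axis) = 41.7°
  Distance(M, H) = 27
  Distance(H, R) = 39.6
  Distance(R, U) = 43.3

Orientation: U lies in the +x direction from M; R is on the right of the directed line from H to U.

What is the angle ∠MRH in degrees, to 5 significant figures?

42.221°

Checks: |HR| = 39.60 ✓; |RU| = 43.30 ✓.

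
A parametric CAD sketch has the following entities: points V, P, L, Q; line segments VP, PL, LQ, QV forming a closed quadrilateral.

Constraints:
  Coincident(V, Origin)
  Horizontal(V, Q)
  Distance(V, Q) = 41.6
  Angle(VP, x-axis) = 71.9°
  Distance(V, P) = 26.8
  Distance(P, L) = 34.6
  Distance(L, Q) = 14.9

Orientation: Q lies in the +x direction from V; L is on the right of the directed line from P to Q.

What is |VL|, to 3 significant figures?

27.4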